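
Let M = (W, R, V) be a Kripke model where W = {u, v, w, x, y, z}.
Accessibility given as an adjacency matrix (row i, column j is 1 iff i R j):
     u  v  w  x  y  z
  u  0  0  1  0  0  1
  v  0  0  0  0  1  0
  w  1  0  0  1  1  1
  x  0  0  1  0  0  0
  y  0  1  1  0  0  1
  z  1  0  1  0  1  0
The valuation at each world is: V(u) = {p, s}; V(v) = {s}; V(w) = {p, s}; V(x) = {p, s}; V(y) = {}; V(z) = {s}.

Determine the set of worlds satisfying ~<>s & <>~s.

Let φ = ~<>s & <>~s. Evaluate φ at each world:
  u (successors {w, z}): φ is false.
  v (successors {y}): φ is true.
  w (successors {u, x, y, z}): φ is false.
  x (successors {w}): φ is false.
  y (successors {v, w, z}): φ is false.
  z (successors {u, w, y}): φ is false.
For instance, at x:
  At x: ~<>s is false, <>~s is false, so ~<>s & <>~s is false.
    At x: <>s is true, so ~<>s is false.
      At x: <>s requires s at some successor in {w}.
        s holds at w, so <>s is true at x.
    At x: <>~s requires ~s at some successor in {w}.
      At w: ~s is false.
    So <>~s is false at x.
Satisfying worlds: {v}

v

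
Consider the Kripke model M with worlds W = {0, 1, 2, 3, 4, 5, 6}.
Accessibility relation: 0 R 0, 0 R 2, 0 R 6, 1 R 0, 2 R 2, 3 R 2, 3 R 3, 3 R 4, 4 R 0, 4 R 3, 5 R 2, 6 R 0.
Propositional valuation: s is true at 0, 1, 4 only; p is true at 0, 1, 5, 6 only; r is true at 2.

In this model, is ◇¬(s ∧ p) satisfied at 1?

At 1: ◇¬(s ∧ p) requires ¬(s ∧ p) at some successor in {0}.
  At 0: ¬(s ∧ p) is false.
So ◇¬(s ∧ p) is false at 1.

No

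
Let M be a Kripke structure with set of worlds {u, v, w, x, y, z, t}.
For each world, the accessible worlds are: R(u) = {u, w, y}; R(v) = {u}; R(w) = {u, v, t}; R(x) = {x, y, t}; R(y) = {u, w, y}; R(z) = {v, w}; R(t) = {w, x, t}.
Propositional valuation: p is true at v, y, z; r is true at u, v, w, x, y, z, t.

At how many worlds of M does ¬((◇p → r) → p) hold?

Let φ = ¬((◇p → r) → p). Evaluate φ at each world:
  u (successors {u, w, y}): φ is true.
  v (successors {u}): φ is false.
  w (successors {u, v, t}): φ is true.
  x (successors {x, y, t}): φ is true.
  y (successors {u, w, y}): φ is false.
  z (successors {v, w}): φ is false.
  t (successors {w, x, t}): φ is true.
For instance, at w:
  At w: (◇p → r) → p is false, so ¬((◇p → r) → p) is true.
    At w: ◇p → r is true, p is false, so (◇p → r) → p is false.
      At w: ◇p is true, r is true, so ◇p → r is true.
Satisfying worlds: {u, w, x, t}

4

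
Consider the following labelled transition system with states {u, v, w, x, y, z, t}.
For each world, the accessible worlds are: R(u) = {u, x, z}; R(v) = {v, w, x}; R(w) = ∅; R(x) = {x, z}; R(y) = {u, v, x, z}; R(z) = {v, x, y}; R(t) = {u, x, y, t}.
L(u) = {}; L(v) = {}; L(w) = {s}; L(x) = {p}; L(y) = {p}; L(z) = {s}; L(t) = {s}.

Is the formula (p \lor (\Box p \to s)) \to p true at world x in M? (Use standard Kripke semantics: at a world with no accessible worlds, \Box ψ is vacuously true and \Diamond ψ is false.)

At x: p \lor (\Box p \to s) is true, p is true, so (p \lor (\Box p \to s)) \to p is true.
  At x: p is true, \Box p \to s is true, so p \lor (\Box p \to s) is true.
    At x: \Box p is false, s is false, so \Box p \to s is true.
      At x: \Box p requires p at every successor {x, z}.
        p fails at z, so \Box p is false at x.

Yes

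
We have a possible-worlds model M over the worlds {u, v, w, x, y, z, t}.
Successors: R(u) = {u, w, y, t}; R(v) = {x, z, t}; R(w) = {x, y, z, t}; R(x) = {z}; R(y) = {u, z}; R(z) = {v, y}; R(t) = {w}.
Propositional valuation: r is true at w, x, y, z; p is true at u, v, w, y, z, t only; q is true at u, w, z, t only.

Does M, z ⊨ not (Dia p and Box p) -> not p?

Yes

Recall that Box ψ holds at a world iff ψ holds at every accessible world, and Dia ψ holds iff ψ holds at some accessible world.
At z: not (Dia p and Box p) is false, not p is false, so not (Dia p and Box p) -> not p is true.
  At z: Dia p and Box p is true, so not (Dia p and Box p) is false.
    At z: Dia p is true, Box p is true, so Dia p and Box p is true.
      At z: Dia p requires p at some successor in {v, y}.
        p holds at v, so Dia p is true at z.
      At z: Box p requires p at every successor {v, y}.
        At v: p is true.
        At y: p is true.
      So Box p is true at z.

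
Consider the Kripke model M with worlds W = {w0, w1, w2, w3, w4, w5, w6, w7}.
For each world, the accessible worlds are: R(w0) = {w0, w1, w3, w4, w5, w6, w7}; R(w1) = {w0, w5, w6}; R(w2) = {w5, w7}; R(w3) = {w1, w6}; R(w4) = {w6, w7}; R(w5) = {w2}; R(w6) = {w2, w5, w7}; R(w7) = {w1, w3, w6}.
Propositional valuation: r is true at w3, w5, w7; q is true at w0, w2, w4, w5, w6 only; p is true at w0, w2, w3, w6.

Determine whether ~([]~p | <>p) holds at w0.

No

At w0: []~p | <>p is true, so ~([]~p | <>p) is false.
  At w0: []~p is false, <>p is true, so []~p | <>p is true.
    At w0: []~p requires ~p at every successor {w0, w1, w3, w4, w5, w6, w7}.
      ~p fails at w0, so []~p is false at w0.
    At w0: <>p requires p at some successor in {w0, w1, w3, w4, w5, w6, w7}.
      p holds at w0, so <>p is true at w0.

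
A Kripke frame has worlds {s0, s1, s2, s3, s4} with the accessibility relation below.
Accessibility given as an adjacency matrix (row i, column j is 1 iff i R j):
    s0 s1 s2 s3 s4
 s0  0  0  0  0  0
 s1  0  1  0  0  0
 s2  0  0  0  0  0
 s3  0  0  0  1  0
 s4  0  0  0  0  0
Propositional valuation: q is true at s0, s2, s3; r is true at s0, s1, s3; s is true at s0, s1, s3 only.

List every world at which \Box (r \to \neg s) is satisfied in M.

s0, s2, s4

Recall that \Box ψ holds at a world iff ψ holds at every accessible world, and \Diamond ψ holds iff ψ holds at some accessible world.
Let φ = \Box (r \to \neg s). Evaluate φ at each world:
  s0 (successors ∅): φ is true.
  s1 (successors {s1}): φ is false.
  s2 (successors ∅): φ is true.
  s3 (successors {s3}): φ is false.
  s4 (successors ∅): φ is true.
For instance, at s1:
  At s1: \Box (r \to \neg s) requires r \to \neg s at every successor {s1}.
    r \to \neg s fails at s1, so \Box (r \to \neg s) is false at s1.
Satisfying worlds: {s0, s2, s4}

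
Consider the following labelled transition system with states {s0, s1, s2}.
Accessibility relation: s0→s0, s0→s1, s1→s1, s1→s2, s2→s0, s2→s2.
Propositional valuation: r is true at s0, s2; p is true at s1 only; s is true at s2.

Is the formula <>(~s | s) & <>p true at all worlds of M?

No

Let φ = <>(~s | s) & <>p. Evaluate φ at each world:
  s0 (successors {s0, s1}): φ is true.
  s1 (successors {s1, s2}): φ is true.
  s2 (successors {s0, s2}): φ is false.
Detail at s2 (counterexample):
  At s2: <>(~s | s) is true, <>p is false, so <>(~s | s) & <>p is false.
    At s2: <>(~s | s) requires ~s | s at some successor in {s0, s2}.
      ~s | s holds at s0, so <>(~s | s) is true at s2.
    At s2: <>p requires p at some successor in {s0, s2}.
      At s0: p is false.
      At s2: p is false.
    So <>p is false at s2.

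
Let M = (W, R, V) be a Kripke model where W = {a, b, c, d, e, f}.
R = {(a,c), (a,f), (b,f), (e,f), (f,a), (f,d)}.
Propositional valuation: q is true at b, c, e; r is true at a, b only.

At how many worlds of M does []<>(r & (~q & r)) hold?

Let φ = []<>(r & (~q & r)). Evaluate φ at each world:
  a (successors {c, f}): φ is false.
  b (successors {f}): φ is true.
  c (successors ∅): φ is true.
  d (successors ∅): φ is true.
  e (successors {f}): φ is true.
  f (successors {a, d}): φ is false.
For instance, at a:
  At a: []<>(r & (~q & r)) requires <>(r & (~q & r)) at every successor {c, f}.
    <>(r & (~q & r)) fails at c, so []<>(r & (~q & r)) is false at a.
      At c: no accessible worlds, so <>(r & (~q & r)) is false.
Satisfying worlds: {b, c, d, e}

4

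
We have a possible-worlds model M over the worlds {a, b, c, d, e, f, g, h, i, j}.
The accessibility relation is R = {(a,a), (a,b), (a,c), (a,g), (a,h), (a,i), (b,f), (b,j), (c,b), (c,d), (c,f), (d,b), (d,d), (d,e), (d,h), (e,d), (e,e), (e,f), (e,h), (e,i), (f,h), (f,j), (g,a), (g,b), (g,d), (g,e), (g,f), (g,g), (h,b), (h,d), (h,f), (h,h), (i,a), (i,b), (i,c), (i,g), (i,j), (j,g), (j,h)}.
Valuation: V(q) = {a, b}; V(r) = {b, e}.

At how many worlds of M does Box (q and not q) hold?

Let φ = Box (q and not q). Evaluate φ at each world:
  a (successors {a, b, c, g, h, i}): φ is false.
  b (successors {f, j}): φ is false.
  c (successors {b, d, f}): φ is false.
  d (successors {b, d, e, h}): φ is false.
  e (successors {d, e, f, h, i}): φ is false.
  f (successors {h, j}): φ is false.
  g (successors {a, b, d, e, f, g}): φ is false.
  h (successors {b, d, f, h}): φ is false.
  i (successors {a, b, c, g, j}): φ is false.
  j (successors {g, h}): φ is false.
For instance, at b:
  At b: Box (q and not q) requires q and not q at every successor {f, j}.
    q and not q fails at f, so Box (q and not q) is false at b.
Satisfying worlds: none.

0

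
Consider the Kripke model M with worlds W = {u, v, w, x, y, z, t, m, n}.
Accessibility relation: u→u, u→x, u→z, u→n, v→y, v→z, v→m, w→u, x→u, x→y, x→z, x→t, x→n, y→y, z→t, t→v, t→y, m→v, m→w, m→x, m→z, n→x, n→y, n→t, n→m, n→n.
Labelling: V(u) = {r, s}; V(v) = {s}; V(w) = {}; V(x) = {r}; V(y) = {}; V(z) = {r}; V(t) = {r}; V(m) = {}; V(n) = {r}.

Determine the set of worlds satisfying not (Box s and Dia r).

u, v, x, y, z, t, m, n

Let φ = not (Box s and Dia r). Evaluate φ at each world:
  u (successors {u, x, z, n}): φ is true.
  v (successors {y, z, m}): φ is true.
  w (successors {u}): φ is false.
  x (successors {u, y, z, t, n}): φ is true.
  y (successors {y}): φ is true.
  z (successors {t}): φ is true.
  t (successors {v, y}): φ is true.
  m (successors {v, w, x, z}): φ is true.
  n (successors {x, y, t, m, n}): φ is true.
For instance, at t:
  At t: Box s and Dia r is false, so not (Box s and Dia r) is true.
    At t: Box s is false, Dia r is false, so Box s and Dia r is false.
      At t: Box s requires s at every successor {v, y}.
        s fails at y, so Box s is false at t.
      At t: Dia r requires r at some successor in {v, y}.
        At v: r is false.
        At y: r is false.
      So Dia r is false at t.
Satisfying worlds: {u, v, x, y, z, t, m, n}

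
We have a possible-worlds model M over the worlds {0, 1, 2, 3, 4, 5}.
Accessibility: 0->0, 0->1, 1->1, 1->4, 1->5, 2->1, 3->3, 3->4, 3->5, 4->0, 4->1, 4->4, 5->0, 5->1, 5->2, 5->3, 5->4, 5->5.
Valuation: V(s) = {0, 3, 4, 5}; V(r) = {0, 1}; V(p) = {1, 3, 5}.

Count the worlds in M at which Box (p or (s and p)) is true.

Let φ = Box (p or (s and p)). Evaluate φ at each world:
  0 (successors {0, 1}): φ is false.
  1 (successors {1, 4, 5}): φ is false.
  2 (successors {1}): φ is true.
  3 (successors {3, 4, 5}): φ is false.
  4 (successors {0, 1, 4}): φ is false.
  5 (successors {0, 1, 2, 3, 4, 5}): φ is false.
For instance, at 4:
  At 4: Box (p or (s and p)) requires p or (s and p) at every successor {0, 1, 4}.
    p or (s and p) fails at 0, so Box (p or (s and p)) is false at 4.
Satisfying worlds: {2}

1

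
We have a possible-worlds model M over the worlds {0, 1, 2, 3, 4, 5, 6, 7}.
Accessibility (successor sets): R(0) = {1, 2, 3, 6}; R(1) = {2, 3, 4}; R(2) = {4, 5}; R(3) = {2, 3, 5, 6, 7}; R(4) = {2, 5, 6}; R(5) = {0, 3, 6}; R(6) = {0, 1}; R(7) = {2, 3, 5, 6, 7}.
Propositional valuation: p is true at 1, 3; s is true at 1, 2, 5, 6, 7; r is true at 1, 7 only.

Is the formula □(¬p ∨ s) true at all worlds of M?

No

Let φ = □(¬p ∨ s). Evaluate φ at each world:
  0 (successors {1, 2, 3, 6}): φ is false.
  1 (successors {2, 3, 4}): φ is false.
  2 (successors {4, 5}): φ is true.
  3 (successors {2, 3, 5, 6, 7}): φ is false.
  4 (successors {2, 5, 6}): φ is true.
  5 (successors {0, 3, 6}): φ is false.
  6 (successors {0, 1}): φ is true.
  7 (successors {2, 3, 5, 6, 7}): φ is false.
Detail at 0 (counterexample):
  At 0: □(¬p ∨ s) requires ¬p ∨ s at every successor {1, 2, 3, 6}.
    ¬p ∨ s fails at 3, so □(¬p ∨ s) is false at 0.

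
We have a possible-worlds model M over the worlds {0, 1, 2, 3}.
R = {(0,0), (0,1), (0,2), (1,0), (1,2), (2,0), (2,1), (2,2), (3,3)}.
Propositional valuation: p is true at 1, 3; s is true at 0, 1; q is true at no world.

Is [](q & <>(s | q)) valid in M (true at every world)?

Let φ = [](q & <>(s | q)). Evaluate φ at each world:
  0 (successors {0, 1, 2}): φ is false.
  1 (successors {0, 2}): φ is false.
  2 (successors {0, 1, 2}): φ is false.
  3 (successors {3}): φ is false.
Detail at 0 (counterexample):
  At 0: [](q & <>(s | q)) requires q & <>(s | q) at every successor {0, 1, 2}.
    q & <>(s | q) fails at 0, so [](q & <>(s | q)) is false at 0.
      At 0: q is false, <>(s | q) is true, so q & <>(s | q) is false.

No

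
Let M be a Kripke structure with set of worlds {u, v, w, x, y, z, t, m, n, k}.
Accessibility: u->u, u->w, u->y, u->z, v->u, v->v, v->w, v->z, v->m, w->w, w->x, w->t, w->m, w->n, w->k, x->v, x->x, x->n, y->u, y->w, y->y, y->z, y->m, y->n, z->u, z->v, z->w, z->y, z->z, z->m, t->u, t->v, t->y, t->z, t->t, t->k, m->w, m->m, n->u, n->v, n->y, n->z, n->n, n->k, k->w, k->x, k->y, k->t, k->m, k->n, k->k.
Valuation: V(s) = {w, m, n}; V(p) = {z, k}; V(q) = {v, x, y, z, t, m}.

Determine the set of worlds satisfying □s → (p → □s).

u, v, w, x, y, z, t, m, n, k

Let φ = □s → (p → □s). Evaluate φ at each world:
  u (successors {u, w, y, z}): φ is true.
  v (successors {u, v, w, z, m}): φ is true.
  w (successors {w, x, t, m, n, k}): φ is true.
  x (successors {v, x, n}): φ is true.
  y (successors {u, w, y, z, m, n}): φ is true.
  z (successors {u, v, w, y, z, m}): φ is true.
  t (successors {u, v, y, z, t, k}): φ is true.
  m (successors {w, m}): φ is true.
  n (successors {u, v, y, z, n, k}): φ is true.
  k (successors {w, x, y, t, m, n, k}): φ is true.
For instance, at z:
  At z: □s is false, p → □s is false, so □s → (p → □s) is true.
    At z: □s requires s at every successor {u, v, w, y, z, m}.
      s fails at u, so □s is false at z.
    At z: p is true, □s is false, so p → □s is false.
      At z: □s requires s at every successor {u, v, w, y, z, m}.
        s fails at u, so □s is false at z.
Satisfying worlds: {u, v, w, x, y, z, t, m, n, k}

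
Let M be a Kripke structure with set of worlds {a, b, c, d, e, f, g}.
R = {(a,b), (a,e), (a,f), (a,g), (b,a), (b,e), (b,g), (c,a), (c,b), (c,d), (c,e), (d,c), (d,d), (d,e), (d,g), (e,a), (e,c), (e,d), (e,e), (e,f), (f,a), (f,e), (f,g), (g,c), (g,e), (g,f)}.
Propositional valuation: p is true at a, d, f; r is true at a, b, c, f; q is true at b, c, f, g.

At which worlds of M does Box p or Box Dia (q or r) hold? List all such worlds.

a, b, c, d, e, f, g

Recall that Box ψ holds at a world iff ψ holds at every accessible world, and Dia ψ holds iff ψ holds at some accessible world.
Let φ = Box p or Box Dia (q or r). Evaluate φ at each world:
  a (successors {b, e, f, g}): φ is true.
  b (successors {a, e, g}): φ is true.
  c (successors {a, b, d, e}): φ is true.
  d (successors {c, d, e, g}): φ is true.
  e (successors {a, c, d, e, f}): φ is true.
  f (successors {a, e, g}): φ is true.
  g (successors {c, e, f}): φ is true.
For instance, at b:
  At b: Box p is false, Box Dia (q or r) is true, so Box p or Box Dia (q or r) is true.
    At b: Box p requires p at every successor {a, e, g}.
      p fails at e, so Box p is false at b.
    At b: Box Dia (q or r) requires Dia (q or r) at every successor {a, e, g}.
      At a: Dia (q or r) is true.
      At e: Dia (q or r) is true.
      At g: Dia (q or r) is true.
    So Box Dia (q or r) is true at b.
Satisfying worlds: {a, b, c, d, e, f, g}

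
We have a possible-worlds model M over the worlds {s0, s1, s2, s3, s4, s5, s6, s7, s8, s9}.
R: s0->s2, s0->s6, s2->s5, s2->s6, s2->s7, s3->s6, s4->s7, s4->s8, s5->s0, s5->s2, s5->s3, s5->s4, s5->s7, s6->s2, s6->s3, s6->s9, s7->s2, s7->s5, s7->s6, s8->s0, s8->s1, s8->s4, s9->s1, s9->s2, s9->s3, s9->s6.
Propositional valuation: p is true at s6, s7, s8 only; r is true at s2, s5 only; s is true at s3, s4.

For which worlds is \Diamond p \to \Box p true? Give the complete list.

Recall that \Box ψ holds at a world iff ψ holds at every accessible world, and \Diamond ψ holds iff ψ holds at some accessible world.
Let φ = \Diamond p \to \Box p. Evaluate φ at each world:
  s0 (successors {s2, s6}): φ is false.
  s1 (successors ∅): φ is true.
  s2 (successors {s5, s6, s7}): φ is false.
  s3 (successors {s6}): φ is true.
  s4 (successors {s7, s8}): φ is true.
  s5 (successors {s0, s2, s3, s4, s7}): φ is false.
  s6 (successors {s2, s3, s9}): φ is true.
  s7 (successors {s2, s5, s6}): φ is false.
  s8 (successors {s0, s1, s4}): φ is true.
  s9 (successors {s1, s2, s3, s6}): φ is false.
For instance, at s3:
  At s3: \Diamond p is true, \Box p is true, so \Diamond p \to \Box p is true.
    At s3: \Diamond p requires p at some successor in {s6}.
      p holds at s6, so \Diamond p is true at s3.
    At s3: \Box p requires p at every successor {s6}.
      At s6: p is true.
    So \Box p is true at s3.
Satisfying worlds: {s1, s3, s4, s6, s8}

s1, s3, s4, s6, s8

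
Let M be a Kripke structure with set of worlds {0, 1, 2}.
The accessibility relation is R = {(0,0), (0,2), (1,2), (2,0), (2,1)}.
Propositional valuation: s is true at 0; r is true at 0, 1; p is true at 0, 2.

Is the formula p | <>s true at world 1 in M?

No

At 1: p is false, <>s is false, so p | <>s is false.
  At 1: <>s requires s at some successor in {2}.
    At 2: s is false.
  So <>s is false at 1.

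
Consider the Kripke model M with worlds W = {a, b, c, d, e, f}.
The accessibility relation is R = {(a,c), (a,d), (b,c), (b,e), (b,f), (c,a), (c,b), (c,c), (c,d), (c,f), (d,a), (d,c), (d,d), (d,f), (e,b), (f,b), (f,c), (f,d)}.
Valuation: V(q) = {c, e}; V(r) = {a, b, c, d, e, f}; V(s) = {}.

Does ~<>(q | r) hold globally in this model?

Recall that <>ψ holds at a world iff ψ holds at some accessible world.
Let φ = ~<>(q | r). Evaluate φ at each world:
  a (successors {c, d}): φ is false.
  b (successors {c, e, f}): φ is false.
  c (successors {a, b, c, d, f}): φ is false.
  d (successors {a, c, d, f}): φ is false.
  e (successors {b}): φ is false.
  f (successors {b, c, d}): φ is false.
Detail at a (counterexample):
  At a: <>(q | r) is true, so ~<>(q | r) is false.
    At a: <>(q | r) requires q | r at some successor in {c, d}.
      q | r holds at c, so <>(q | r) is true at a.

No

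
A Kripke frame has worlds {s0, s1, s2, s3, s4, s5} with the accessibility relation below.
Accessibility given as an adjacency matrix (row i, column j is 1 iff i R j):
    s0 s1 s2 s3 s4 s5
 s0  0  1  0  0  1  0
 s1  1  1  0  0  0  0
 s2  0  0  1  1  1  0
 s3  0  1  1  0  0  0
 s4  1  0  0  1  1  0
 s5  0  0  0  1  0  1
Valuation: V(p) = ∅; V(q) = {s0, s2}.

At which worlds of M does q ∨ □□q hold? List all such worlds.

s0, s2

Let φ = q ∨ □□q. Evaluate φ at each world:
  s0 (successors {s1, s4}): φ is true.
  s1 (successors {s0, s1}): φ is false.
  s2 (successors {s2, s3, s4}): φ is true.
  s3 (successors {s1, s2}): φ is false.
  s4 (successors {s0, s3, s4}): φ is false.
  s5 (successors {s3, s5}): φ is false.
For instance, at s5:
  At s5: q is false, □□q is false, so q ∨ □□q is false.
    At s5: □□q requires □q at every successor {s3, s5}.
      □q fails at s3, so □□q is false at s5.
Satisfying worlds: {s0, s2}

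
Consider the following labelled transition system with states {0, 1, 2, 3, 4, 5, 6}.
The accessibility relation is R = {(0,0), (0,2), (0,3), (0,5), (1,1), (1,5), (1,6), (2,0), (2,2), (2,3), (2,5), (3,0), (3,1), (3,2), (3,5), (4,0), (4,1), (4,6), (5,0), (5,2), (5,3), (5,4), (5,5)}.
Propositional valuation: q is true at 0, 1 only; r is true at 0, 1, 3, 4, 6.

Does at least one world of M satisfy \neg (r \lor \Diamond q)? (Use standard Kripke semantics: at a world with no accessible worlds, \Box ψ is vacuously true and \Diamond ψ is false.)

Let φ = \neg (r \lor \Diamond q). Evaluate φ at each world:
  0 (successors {0, 2, 3, 5}): φ is false.
  1 (successors {1, 5, 6}): φ is false.
  2 (successors {0, 2, 3, 5}): φ is false.
  3 (successors {0, 1, 2, 5}): φ is false.
  4 (successors {0, 1, 6}): φ is false.
  5 (successors {0, 2, 3, 4, 5}): φ is false.
  6 (successors ∅): φ is false.
For instance, at 3:
  At 3: r \lor \Diamond q is true, so \neg (r \lor \Diamond q) is false.
    At 3: r is true, \Diamond q is true, so r \lor \Diamond q is true.
      At 3: \Diamond q requires q at some successor in {0, 1, 2, 5}.
        q holds at 0, so \Diamond q is true at 3.

No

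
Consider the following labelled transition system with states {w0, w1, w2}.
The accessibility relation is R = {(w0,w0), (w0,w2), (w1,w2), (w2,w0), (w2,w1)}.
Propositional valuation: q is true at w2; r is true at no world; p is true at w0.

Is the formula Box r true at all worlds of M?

Let φ = Box r. Evaluate φ at each world:
  w0 (successors {w0, w2}): φ is false.
  w1 (successors {w2}): φ is false.
  w2 (successors {w0, w1}): φ is false.
Detail at w0 (counterexample):
  At w0: Box r requires r at every successor {w0, w2}.
    r fails at w0, so Box r is false at w0.

No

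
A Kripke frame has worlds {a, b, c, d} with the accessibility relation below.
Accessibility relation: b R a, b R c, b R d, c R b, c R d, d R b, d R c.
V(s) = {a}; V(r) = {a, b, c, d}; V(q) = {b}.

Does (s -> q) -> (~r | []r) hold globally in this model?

Yes

Recall that []ψ holds at a world iff ψ holds at every accessible world, and <>ψ holds iff ψ holds at some accessible world.
Let φ = (s -> q) -> (~r | []r). Evaluate φ at each world:
  a (successors ∅): φ is true.
  b (successors {a, c, d}): φ is true.
  c (successors {b, d}): φ is true.
  d (successors {b, c}): φ is true.
For instance, at c:
  At c: s -> q is true, ~r | []r is true, so (s -> q) -> (~r | []r) is true.
    At c: ~r is false, []r is true, so ~r | []r is true.
      At c: []r requires r at every successor {b, d}.
        At b: r is true.
        At d: r is true.
      So []r is true at c.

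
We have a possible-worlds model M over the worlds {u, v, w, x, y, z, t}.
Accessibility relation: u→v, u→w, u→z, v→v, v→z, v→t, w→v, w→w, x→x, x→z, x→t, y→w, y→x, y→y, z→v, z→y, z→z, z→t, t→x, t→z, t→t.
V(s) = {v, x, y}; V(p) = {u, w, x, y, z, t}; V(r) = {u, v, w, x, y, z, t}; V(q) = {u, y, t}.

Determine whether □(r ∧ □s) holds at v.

No

At v: □(r ∧ □s) requires r ∧ □s at every successor {v, z, t}.
  r ∧ □s fails at v, so □(r ∧ □s) is false at v.
    At v: r is true, □s is false, so r ∧ □s is false.
      At v: □s requires s at every successor {v, z, t}.
        s fails at z, so □s is false at v.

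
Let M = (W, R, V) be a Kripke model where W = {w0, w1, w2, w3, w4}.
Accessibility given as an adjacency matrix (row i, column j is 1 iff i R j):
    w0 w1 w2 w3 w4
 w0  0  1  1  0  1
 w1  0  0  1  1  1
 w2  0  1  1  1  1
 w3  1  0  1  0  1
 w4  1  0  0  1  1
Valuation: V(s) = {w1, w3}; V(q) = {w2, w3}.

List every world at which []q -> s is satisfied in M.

Let φ = []q -> s. Evaluate φ at each world:
  w0 (successors {w1, w2, w4}): φ is true.
  w1 (successors {w2, w3, w4}): φ is true.
  w2 (successors {w1, w2, w3, w4}): φ is true.
  w3 (successors {w0, w2, w4}): φ is true.
  w4 (successors {w0, w3, w4}): φ is true.
For instance, at w0:
  At w0: []q is false, s is false, so []q -> s is true.
    At w0: []q requires q at every successor {w1, w2, w4}.
      q fails at w1, so []q is false at w0.
Satisfying worlds: {w0, w1, w2, w3, w4}

w0, w1, w2, w3, w4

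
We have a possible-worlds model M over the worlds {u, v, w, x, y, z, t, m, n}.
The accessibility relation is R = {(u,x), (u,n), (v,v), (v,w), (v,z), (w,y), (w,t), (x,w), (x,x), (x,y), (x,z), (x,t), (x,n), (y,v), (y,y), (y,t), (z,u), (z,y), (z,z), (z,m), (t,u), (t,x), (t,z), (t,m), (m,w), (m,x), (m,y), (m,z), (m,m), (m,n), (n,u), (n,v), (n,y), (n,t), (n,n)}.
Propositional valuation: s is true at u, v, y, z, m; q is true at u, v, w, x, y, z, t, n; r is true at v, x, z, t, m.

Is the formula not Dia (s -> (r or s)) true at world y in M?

No

At y: Dia (s -> (r or s)) is true, so not Dia (s -> (r or s)) is false.
  At y: Dia (s -> (r or s)) requires s -> (r or s) at some successor in {v, y, t}.
    s -> (r or s) holds at v, so Dia (s -> (r or s)) is true at y.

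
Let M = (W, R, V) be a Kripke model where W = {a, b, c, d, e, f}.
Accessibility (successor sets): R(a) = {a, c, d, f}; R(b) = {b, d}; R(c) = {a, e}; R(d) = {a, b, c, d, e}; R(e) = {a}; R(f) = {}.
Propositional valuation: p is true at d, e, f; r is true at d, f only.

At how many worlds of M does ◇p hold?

Let φ = ◇p. Evaluate φ at each world:
  a (successors {a, c, d, f}): φ is true.
  b (successors {b, d}): φ is true.
  c (successors {a, e}): φ is true.
  d (successors {a, b, c, d, e}): φ is true.
  e (successors {a}): φ is false.
  f (successors ∅): φ is false.
For instance, at e:
  At e: ◇p requires p at some successor in {a}.
    At a: p is false.
  So ◇p is false at e.
Satisfying worlds: {a, b, c, d}

4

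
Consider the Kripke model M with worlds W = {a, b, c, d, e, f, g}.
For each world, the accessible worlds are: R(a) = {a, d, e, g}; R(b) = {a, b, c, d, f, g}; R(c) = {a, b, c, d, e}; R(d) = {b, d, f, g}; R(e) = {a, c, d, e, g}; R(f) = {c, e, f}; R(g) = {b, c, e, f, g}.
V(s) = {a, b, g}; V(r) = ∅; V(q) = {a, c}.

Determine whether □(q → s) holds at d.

Recall that □ψ holds at a world iff ψ holds at every accessible world, and ◇ψ holds iff ψ holds at some accessible world.
At d: □(q → s) requires q → s at every successor {b, d, f, g}.
  At b: q → s is true.
  At d: q → s is true.
  At f: q → s is true.
  At g: q → s is true.
So □(q → s) is true at d.

Yes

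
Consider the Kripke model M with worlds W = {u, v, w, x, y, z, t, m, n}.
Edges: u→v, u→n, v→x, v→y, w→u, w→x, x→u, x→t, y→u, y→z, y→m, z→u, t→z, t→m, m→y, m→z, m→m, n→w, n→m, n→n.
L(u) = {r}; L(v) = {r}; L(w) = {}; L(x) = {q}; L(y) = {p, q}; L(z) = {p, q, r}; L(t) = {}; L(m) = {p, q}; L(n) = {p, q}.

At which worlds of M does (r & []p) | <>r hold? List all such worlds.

u, w, x, y, z, t, m

Let φ = (r & []p) | <>r. Evaluate φ at each world:
  u (successors {v, n}): φ is true.
  v (successors {x, y}): φ is false.
  w (successors {u, x}): φ is true.
  x (successors {u, t}): φ is true.
  y (successors {u, z, m}): φ is true.
  z (successors {u}): φ is true.
  t (successors {z, m}): φ is true.
  m (successors {y, z, m}): φ is true.
  n (successors {w, m, n}): φ is false.
For instance, at t:
  At t: r & []p is false, <>r is true, so (r & []p) | <>r is true.
    At t: r is false, []p is true, so r & []p is false.
      At t: []p requires p at every successor {z, m}.
        At z: p is true.
        At m: p is true.
      So []p is true at t.
    At t: <>r requires r at some successor in {z, m}.
      r holds at z, so <>r is true at t.
Satisfying worlds: {u, w, x, y, z, t, m}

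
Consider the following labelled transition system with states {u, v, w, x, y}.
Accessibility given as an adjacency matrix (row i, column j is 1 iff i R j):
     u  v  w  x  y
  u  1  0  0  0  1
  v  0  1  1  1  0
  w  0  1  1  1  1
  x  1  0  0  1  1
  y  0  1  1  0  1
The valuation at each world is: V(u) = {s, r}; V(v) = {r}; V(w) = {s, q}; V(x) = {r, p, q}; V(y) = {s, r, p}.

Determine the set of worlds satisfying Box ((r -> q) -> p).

u, x

Let φ = Box ((r -> q) -> p). Evaluate φ at each world:
  u (successors {u, y}): φ is true.
  v (successors {v, w, x}): φ is false.
  w (successors {v, w, x, y}): φ is false.
  x (successors {u, x, y}): φ is true.
  y (successors {v, w, y}): φ is false.
For instance, at u:
  At u: Box ((r -> q) -> p) requires (r -> q) -> p at every successor {u, y}.
    At u: (r -> q) -> p is true.
    At y: (r -> q) -> p is true.
  So Box ((r -> q) -> p) is true at u.
Satisfying worlds: {u, x}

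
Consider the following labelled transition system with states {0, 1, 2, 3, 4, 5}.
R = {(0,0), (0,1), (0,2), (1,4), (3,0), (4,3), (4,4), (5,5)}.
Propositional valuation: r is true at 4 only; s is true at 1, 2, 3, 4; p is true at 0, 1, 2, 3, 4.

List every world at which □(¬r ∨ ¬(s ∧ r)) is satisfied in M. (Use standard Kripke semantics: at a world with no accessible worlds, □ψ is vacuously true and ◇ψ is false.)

0, 2, 3, 5

Recall that □ψ holds at a world iff ψ holds at every accessible world, and ◇ψ holds iff ψ holds at some accessible world.
Let φ = □(¬r ∨ ¬(s ∧ r)). Evaluate φ at each world:
  0 (successors {0, 1, 2}): φ is true.
  1 (successors {4}): φ is false.
  2 (successors ∅): φ is true.
  3 (successors {0}): φ is true.
  4 (successors {3, 4}): φ is false.
  5 (successors {5}): φ is true.
For instance, at 4:
  At 4: □(¬r ∨ ¬(s ∧ r)) requires ¬r ∨ ¬(s ∧ r) at every successor {3, 4}.
    ¬r ∨ ¬(s ∧ r) fails at 4, so □(¬r ∨ ¬(s ∧ r)) is false at 4.
Satisfying worlds: {0, 2, 3, 5}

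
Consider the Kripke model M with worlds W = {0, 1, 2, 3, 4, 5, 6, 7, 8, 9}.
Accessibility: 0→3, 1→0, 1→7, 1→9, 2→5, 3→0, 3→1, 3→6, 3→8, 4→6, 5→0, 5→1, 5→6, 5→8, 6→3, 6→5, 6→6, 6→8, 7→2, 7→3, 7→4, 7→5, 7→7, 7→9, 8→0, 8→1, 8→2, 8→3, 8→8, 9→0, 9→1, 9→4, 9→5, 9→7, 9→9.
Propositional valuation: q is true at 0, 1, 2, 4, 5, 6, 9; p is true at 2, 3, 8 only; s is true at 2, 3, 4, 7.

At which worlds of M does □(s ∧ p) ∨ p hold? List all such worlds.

Let φ = □(s ∧ p) ∨ p. Evaluate φ at each world:
  0 (successors {3}): φ is true.
  1 (successors {0, 7, 9}): φ is false.
  2 (successors {5}): φ is true.
  3 (successors {0, 1, 6, 8}): φ is true.
  4 (successors {6}): φ is false.
  5 (successors {0, 1, 6, 8}): φ is false.
  6 (successors {3, 5, 6, 8}): φ is false.
  7 (successors {2, 3, 4, 5, 7, 9}): φ is false.
  8 (successors {0, 1, 2, 3, 8}): φ is true.
  9 (successors {0, 1, 4, 5, 7, 9}): φ is false.
For instance, at 7:
  At 7: □(s ∧ p) is false, p is false, so □(s ∧ p) ∨ p is false.
    At 7: □(s ∧ p) requires s ∧ p at every successor {2, 3, 4, 5, 7, 9}.
      s ∧ p fails at 4, so □(s ∧ p) is false at 7.
Satisfying worlds: {0, 2, 3, 8}

0, 2, 3, 8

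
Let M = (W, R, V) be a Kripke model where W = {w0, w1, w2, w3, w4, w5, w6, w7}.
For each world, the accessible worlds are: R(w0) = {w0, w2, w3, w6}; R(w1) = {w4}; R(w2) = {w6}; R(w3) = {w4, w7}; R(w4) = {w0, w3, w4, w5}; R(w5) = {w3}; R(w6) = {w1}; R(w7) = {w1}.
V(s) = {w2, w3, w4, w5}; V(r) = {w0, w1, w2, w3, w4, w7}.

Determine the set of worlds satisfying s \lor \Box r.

Let φ = s \lor \Box r. Evaluate φ at each world:
  w0 (successors {w0, w2, w3, w6}): φ is false.
  w1 (successors {w4}): φ is true.
  w2 (successors {w6}): φ is true.
  w3 (successors {w4, w7}): φ is true.
  w4 (successors {w0, w3, w4, w5}): φ is true.
  w5 (successors {w3}): φ is true.
  w6 (successors {w1}): φ is true.
  w7 (successors {w1}): φ is true.
For instance, at w7:
  At w7: s is false, \Box r is true, so s \lor \Box r is true.
    At w7: \Box r requires r at every successor {w1}.
      At w1: r is true.
    So \Box r is true at w7.
Satisfying worlds: {w1, w2, w3, w4, w5, w6, w7}

w1, w2, w3, w4, w5, w6, w7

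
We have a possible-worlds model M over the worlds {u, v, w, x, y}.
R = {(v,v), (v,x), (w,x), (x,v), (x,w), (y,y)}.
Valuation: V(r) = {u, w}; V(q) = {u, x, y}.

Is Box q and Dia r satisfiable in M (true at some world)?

No

Let φ = Box q and Dia r. Evaluate φ at each world:
  u (successors ∅): φ is false.
  v (successors {v, x}): φ is false.
  w (successors {x}): φ is false.
  x (successors {v, w}): φ is false.
  y (successors {y}): φ is false.
For instance, at y:
  At y: Box q is true, Dia r is false, so Box q and Dia r is false.
    At y: Box q requires q at every successor {y}.
      At y: q is true.
    So Box q is true at y.
    At y: Dia r requires r at some successor in {y}.
      At y: r is false.
    So Dia r is false at y.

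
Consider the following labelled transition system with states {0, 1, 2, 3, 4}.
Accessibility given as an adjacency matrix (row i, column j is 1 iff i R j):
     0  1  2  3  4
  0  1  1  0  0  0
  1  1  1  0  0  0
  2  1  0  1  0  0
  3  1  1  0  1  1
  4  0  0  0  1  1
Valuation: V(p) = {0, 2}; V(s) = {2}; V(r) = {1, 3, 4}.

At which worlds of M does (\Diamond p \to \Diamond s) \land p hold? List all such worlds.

Let φ = (\Diamond p \to \Diamond s) \land p. Evaluate φ at each world:
  0 (successors {0, 1}): φ is false.
  1 (successors {0, 1}): φ is false.
  2 (successors {0, 2}): φ is true.
  3 (successors {0, 1, 3, 4}): φ is false.
  4 (successors {3, 4}): φ is false.
For instance, at 2:
  At 2: \Diamond p \to \Diamond s is true, p is true, so (\Diamond p \to \Diamond s) \land p is true.
    At 2: \Diamond p is true, \Diamond s is true, so \Diamond p \to \Diamond s is true.
      At 2: \Diamond p requires p at some successor in {0, 2}.
        p holds at 0, so \Diamond p is true at 2.
      At 2: \Diamond s requires s at some successor in {0, 2}.
        s holds at 2, so \Diamond s is true at 2.
Satisfying worlds: {2}

2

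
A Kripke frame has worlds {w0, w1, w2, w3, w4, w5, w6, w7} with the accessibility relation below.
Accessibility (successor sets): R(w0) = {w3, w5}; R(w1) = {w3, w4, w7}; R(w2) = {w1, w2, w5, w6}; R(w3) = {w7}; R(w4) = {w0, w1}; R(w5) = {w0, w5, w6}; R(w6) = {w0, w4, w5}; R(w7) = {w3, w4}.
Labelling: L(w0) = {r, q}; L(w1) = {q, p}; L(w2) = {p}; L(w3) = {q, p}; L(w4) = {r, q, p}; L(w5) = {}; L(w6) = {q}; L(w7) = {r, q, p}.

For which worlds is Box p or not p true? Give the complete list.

w0, w1, w3, w5, w6, w7

Let φ = Box p or not p. Evaluate φ at each world:
  w0 (successors {w3, w5}): φ is true.
  w1 (successors {w3, w4, w7}): φ is true.
  w2 (successors {w1, w2, w5, w6}): φ is false.
  w3 (successors {w7}): φ is true.
  w4 (successors {w0, w1}): φ is false.
  w5 (successors {w0, w5, w6}): φ is true.
  w6 (successors {w0, w4, w5}): φ is true.
  w7 (successors {w3, w4}): φ is true.
For instance, at w4:
  At w4: Box p is false, not p is false, so Box p or not p is false.
    At w4: Box p requires p at every successor {w0, w1}.
      p fails at w0, so Box p is false at w4.
Satisfying worlds: {w0, w1, w3, w5, w6, w7}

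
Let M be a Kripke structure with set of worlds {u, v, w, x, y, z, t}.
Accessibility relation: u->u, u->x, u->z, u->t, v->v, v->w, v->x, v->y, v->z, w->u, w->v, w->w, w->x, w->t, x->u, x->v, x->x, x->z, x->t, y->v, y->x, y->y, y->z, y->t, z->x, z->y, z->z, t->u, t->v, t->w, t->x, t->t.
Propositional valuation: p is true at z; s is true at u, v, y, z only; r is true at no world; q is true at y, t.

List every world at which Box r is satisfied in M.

none

Recall that Box ψ holds at a world iff ψ holds at every accessible world, and Dia ψ holds iff ψ holds at some accessible world.
Let φ = Box r. Evaluate φ at each world:
  u (successors {u, x, z, t}): φ is false.
  v (successors {v, w, x, y, z}): φ is false.
  w (successors {u, v, w, x, t}): φ is false.
  x (successors {u, v, x, z, t}): φ is false.
  y (successors {v, x, y, z, t}): φ is false.
  z (successors {x, y, z}): φ is false.
  t (successors {u, v, w, x, t}): φ is false.
For instance, at v:
  At v: Box r requires r at every successor {v, w, x, y, z}.
    r fails at v, so Box r is false at v.
Satisfying worlds: none.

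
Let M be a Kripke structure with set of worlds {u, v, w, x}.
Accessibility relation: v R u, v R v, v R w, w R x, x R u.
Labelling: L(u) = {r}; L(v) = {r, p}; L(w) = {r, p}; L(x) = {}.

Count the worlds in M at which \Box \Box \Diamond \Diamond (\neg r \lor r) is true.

Recall that \Box ψ holds at a world iff ψ holds at every accessible world, and \Diamond ψ holds iff ψ holds at some accessible world.
Let φ = \Box \Box \Diamond \Diamond (\neg r \lor r). Evaluate φ at each world:
  u (successors ∅): φ is true.
  v (successors {u, v, w}): φ is false.
  w (successors {x}): φ is false.
  x (successors {u}): φ is true.
For instance, at v:
  At v: \Box \Box \Diamond \Diamond (\neg r \lor r) requires \Box \Diamond \Diamond (\neg r \lor r) at every successor {u, v, w}.
    \Box \Diamond \Diamond (\neg r \lor r) fails at v, so \Box \Box \Diamond \Diamond (\neg r \lor r) is false at v.
      At v: \Box \Diamond \Diamond (\neg r \lor r) requires \Diamond \Diamond (\neg r \lor r) at every successor {u, v, w}.
        \Diamond \Diamond (\neg r \lor r) fails at u, so \Box \Diamond \Diamond (\neg r \lor r) is false at v.
Satisfying worlds: {u, x}

2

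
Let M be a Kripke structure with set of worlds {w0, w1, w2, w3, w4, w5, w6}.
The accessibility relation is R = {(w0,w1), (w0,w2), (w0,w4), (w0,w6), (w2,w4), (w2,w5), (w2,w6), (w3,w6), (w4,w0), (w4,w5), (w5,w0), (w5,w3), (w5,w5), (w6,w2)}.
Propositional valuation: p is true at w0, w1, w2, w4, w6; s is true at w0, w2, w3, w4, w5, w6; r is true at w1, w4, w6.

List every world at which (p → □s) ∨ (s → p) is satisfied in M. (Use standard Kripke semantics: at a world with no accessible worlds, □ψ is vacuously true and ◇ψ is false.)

Let φ = (p → □s) ∨ (s → p). Evaluate φ at each world:
  w0 (successors {w1, w2, w4, w6}): φ is true.
  w1 (successors ∅): φ is true.
  w2 (successors {w4, w5, w6}): φ is true.
  w3 (successors {w6}): φ is true.
  w4 (successors {w0, w5}): φ is true.
  w5 (successors {w0, w3, w5}): φ is true.
  w6 (successors {w2}): φ is true.
For instance, at w2:
  At w2: p → □s is true, s → p is true, so (p → □s) ∨ (s → p) is true.
    At w2: p is true, □s is true, so p → □s is true.
      At w2: □s requires s at every successor {w4, w5, w6}.
        At w4: s is true.
        At w5: s is true.
        At w6: s is true.
      So □s is true at w2.
Satisfying worlds: {w0, w1, w2, w3, w4, w5, w6}

w0, w1, w2, w3, w4, w5, w6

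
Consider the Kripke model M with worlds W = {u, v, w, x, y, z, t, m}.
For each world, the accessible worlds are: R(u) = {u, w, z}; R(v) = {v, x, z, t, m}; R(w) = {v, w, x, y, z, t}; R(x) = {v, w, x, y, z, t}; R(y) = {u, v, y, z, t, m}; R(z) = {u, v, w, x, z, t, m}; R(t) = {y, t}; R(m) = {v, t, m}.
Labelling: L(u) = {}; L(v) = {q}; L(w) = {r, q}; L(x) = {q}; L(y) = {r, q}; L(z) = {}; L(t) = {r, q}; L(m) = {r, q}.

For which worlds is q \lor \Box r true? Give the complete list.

v, w, x, y, t, m

Let φ = q \lor \Box r. Evaluate φ at each world:
  u (successors {u, w, z}): φ is false.
  v (successors {v, x, z, t, m}): φ is true.
  w (successors {v, w, x, y, z, t}): φ is true.
  x (successors {v, w, x, y, z, t}): φ is true.
  y (successors {u, v, y, z, t, m}): φ is true.
  z (successors {u, v, w, x, z, t, m}): φ is false.
  t (successors {y, t}): φ is true.
  m (successors {v, t, m}): φ is true.
For instance, at v:
  At v: q is true, \Box r is false, so q \lor \Box r is true.
    At v: \Box r requires r at every successor {v, x, z, t, m}.
      r fails at v, so \Box r is false at v.
Satisfying worlds: {v, w, x, y, t, m}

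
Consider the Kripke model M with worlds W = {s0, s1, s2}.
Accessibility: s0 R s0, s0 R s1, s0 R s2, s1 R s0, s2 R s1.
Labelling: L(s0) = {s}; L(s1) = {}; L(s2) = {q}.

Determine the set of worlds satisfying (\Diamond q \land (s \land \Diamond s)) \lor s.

s0

Let φ = (\Diamond q \land (s \land \Diamond s)) \lor s. Evaluate φ at each world:
  s0 (successors {s0, s1, s2}): φ is true.
  s1 (successors {s0}): φ is false.
  s2 (successors {s1}): φ is false.
For instance, at s0:
  At s0: \Diamond q \land (s \land \Diamond s) is true, s is true, so (\Diamond q \land (s \land \Diamond s)) \lor s is true.
    At s0: \Diamond q is true, s \land \Diamond s is true, so \Diamond q \land (s \land \Diamond s) is true.
      At s0: \Diamond q requires q at some successor in {s0, s1, s2}.
        q holds at s2, so \Diamond q is true at s0.
      At s0: s is true, \Diamond s is true, so s \land \Diamond s is true.
Satisfying worlds: {s0}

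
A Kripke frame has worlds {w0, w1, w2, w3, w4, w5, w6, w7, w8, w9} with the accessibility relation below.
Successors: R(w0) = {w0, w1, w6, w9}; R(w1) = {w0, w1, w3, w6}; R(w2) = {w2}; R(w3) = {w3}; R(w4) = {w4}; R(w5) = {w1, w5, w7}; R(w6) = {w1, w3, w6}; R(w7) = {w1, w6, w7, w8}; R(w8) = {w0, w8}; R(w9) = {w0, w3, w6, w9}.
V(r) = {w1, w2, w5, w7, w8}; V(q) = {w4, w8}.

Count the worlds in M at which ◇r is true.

7

Let φ = ◇r. Evaluate φ at each world:
  w0 (successors {w0, w1, w6, w9}): φ is true.
  w1 (successors {w0, w1, w3, w6}): φ is true.
  w2 (successors {w2}): φ is true.
  w3 (successors {w3}): φ is false.
  w4 (successors {w4}): φ is false.
  w5 (successors {w1, w5, w7}): φ is true.
  w6 (successors {w1, w3, w6}): φ is true.
  w7 (successors {w1, w6, w7, w8}): φ is true.
  w8 (successors {w0, w8}): φ is true.
  w9 (successors {w0, w3, w6, w9}): φ is false.
For instance, at w7:
  At w7: ◇r requires r at some successor in {w1, w6, w7, w8}.
    r holds at w1, so ◇r is true at w7.
Satisfying worlds: {w0, w1, w2, w5, w6, w7, w8}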